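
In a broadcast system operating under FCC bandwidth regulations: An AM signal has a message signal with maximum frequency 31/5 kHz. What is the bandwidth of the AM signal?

In AM (double-sideband), the bandwidth is twice the message frequency.
BW = 2 * f_m = 2 * 31/5 kHz = 62/5 kHz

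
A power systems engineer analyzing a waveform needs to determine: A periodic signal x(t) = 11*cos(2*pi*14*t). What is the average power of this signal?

Average power of A*cos(wt) is A^2/2.
P = 11^2 / 2 = 121/2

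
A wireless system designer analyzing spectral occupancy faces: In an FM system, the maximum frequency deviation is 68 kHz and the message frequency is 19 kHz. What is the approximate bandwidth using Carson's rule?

Carson's rule: BW = 2*(delta_f + f_m)
= 2*(68 + 19) kHz = 174 kHz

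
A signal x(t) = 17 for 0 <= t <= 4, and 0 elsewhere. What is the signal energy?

Energy = integral of |x(t)|^2 dt over the signal duration
= 17^2 * 4 = 289 * 4 = 1156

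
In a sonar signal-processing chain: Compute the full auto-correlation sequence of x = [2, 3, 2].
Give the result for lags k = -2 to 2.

r_xx[k] = sum_m x[m]*x[m+k], indexed from 0, for k = -2 to 2:
  r_xx[-2] = x[2]*x[0] = 4
  r_xx[-1] = x[1]*x[0] + x[2]*x[1] = 12
  r_xx[0] = x[0]*x[0] + x[1]*x[1] + x[2]*x[2] = 17
  r_xx[1] = x[0]*x[1] + x[1]*x[2] = 12
  r_xx[2] = x[0]*x[2] = 4
r_xx = [4, 12, 17, 12, 4]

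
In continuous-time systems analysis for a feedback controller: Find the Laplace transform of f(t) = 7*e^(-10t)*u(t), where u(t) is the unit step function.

Standard Laplace transform pair:
e^(-at)*u(t) <-> 1/(s+a)
With a = 10: L{7*e^(-10t)*u(t)} = 7/(s+10), ROC: Re(s) > -10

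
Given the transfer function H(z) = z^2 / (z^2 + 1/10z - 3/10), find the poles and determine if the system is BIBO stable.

Poles are roots of the denominator: z^2 + 1/10z - 3/10 = 0.
Quadratic formula: z = [-(1/10) +/- sqrt((1/10)^2 - 4*(-3/10))] / 2
Discriminant = 1/100 + 6/5 = 121/100; sqrt = 11/10.
z = (-1/10 +/- 11/10) / 2 => z = 1/2 or z = -3/5.
|p1| = 1/2, |p2| = 3/5.
For BIBO stability, all poles must lie inside the unit circle (|p| < 1).
System is STABLE since both |p| < 1.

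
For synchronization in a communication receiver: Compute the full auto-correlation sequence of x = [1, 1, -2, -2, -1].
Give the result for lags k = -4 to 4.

r_xx[k] = sum_m x[m]*x[m+k], indexed from 0, for k = -4 to 4:
  r_xx[-4] = x[4]*x[0] = -1
  r_xx[-3] = x[3]*x[0] + x[4]*x[1] = -3
  r_xx[-2] = x[2]*x[0] + x[3]*x[1] + x[4]*x[2] = -2
  r_xx[-1] = x[1]*x[0] + x[2]*x[1] + x[3]*x[2] + x[4]*x[3] = 5
  r_xx[0] = x[0]*x[0] + x[1]*x[1] + x[2]*x[2] + x[3]*x[3] + x[4]*x[4] = 11
  r_xx[1] = x[0]*x[1] + x[1]*x[2] + x[2]*x[3] + x[3]*x[4] = 5
  r_xx[2] = x[0]*x[2] + x[1]*x[3] + x[2]*x[4] = -2
  r_xx[3] = x[0]*x[3] + x[1]*x[4] = -3
  r_xx[4] = x[0]*x[4] = -1
r_xx = [-1, -3, -2, 5, 11, 5, -2, -3, -1]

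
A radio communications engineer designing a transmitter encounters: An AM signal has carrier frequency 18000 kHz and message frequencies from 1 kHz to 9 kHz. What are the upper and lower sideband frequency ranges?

Upper sideband (USB) = fc + [fm_low, fm_high] = 18000 + [1, 9] = [18001, 18009] kHz
Lower sideband (LSB) = fc - [fm_high, fm_low] = 18000 - [9, 1] = [17991, 17999] kHz
Total occupied spectrum: 17991 kHz to 18009 kHz (plus carrier at 18000 kHz)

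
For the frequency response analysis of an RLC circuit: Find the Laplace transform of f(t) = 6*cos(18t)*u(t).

Standard pair: cos(wt)*u(t) <-> s/(s^2+w^2)
With w = 18: L{6*cos(18t)*u(t)} = 6s/(s^2+324)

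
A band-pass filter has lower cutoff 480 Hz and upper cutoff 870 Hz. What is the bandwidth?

Bandwidth = f_high - f_low
= 870 Hz - 480 Hz = 390 Hz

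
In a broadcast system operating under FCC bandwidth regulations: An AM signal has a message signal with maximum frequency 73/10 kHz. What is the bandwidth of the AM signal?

In AM (double-sideband), the bandwidth is twice the message frequency.
BW = 2 * f_m = 2 * 73/10 kHz = 73/5 kHz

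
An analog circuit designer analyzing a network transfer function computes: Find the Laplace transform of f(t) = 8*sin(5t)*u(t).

Standard pair: sin(wt)*u(t) <-> w/(s^2+w^2)
With w = 5: L{8*sin(5t)*u(t)} = 40/(s^2+25)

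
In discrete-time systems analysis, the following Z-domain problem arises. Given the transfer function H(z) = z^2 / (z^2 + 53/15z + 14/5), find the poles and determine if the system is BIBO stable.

Poles are roots of the denominator: z^2 + 53/15z + 14/5 = 0.
Quadratic formula: z = [-(53/15) +/- sqrt((53/15)^2 - 4*(14/5))] / 2
Discriminant = 2809/225 - 56/5 = 289/225; sqrt = 17/15.
z = (-53/15 +/- 17/15) / 2 => z = -6/5 or z = -7/3.
|p1| = 7/3, |p2| = 6/5.
For BIBO stability, all poles must lie inside the unit circle (|p| < 1).
System is UNSTABLE since at least one |p| >= 1.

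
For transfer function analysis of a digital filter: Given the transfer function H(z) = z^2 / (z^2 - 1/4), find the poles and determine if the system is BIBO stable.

Poles are roots of the denominator: z^2 - 1/4 = 0.
Quadratic formula: z = [-(0) +/- sqrt((0)^2 - 4*(-1/4))] / 2
Discriminant = 0 + 1 = 1; sqrt = 1.
z = (0 +/- 1) / 2 => z = 1/2 or z = -1/2.
|p1| = 1/2, |p2| = 1/2.
For BIBO stability, all poles must lie inside the unit circle (|p| < 1).
System is STABLE since both |p| < 1.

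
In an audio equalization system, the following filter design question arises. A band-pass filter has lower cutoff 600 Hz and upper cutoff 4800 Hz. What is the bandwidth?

Bandwidth = f_high - f_low
= 4800 Hz - 600 Hz = 4200 Hz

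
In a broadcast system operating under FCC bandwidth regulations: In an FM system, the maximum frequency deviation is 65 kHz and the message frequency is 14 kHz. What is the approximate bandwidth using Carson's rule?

Carson's rule: BW = 2*(delta_f + f_m)
= 2*(65 + 14) kHz = 158 kHz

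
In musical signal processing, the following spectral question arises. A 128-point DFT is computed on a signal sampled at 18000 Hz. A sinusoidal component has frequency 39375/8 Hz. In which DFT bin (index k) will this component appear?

DFT frequency resolution = f_s/N = 18000/128 = 1125/8 Hz
Bin index k = f_signal / resolution = 39375/8 / 1125/8 = 35
The signal frequency 39375/8 Hz falls in DFT bin k = 35.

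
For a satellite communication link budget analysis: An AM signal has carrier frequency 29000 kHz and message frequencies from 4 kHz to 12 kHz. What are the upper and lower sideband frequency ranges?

Upper sideband (USB) = fc + [fm_low, fm_high] = 29000 + [4, 12] = [29004, 29012] kHz
Lower sideband (LSB) = fc - [fm_high, fm_low] = 29000 - [12, 4] = [28988, 28996] kHz
Total occupied spectrum: 28988 kHz to 29012 kHz (plus carrier at 29000 kHz)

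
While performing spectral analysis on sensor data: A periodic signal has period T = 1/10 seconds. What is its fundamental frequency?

The fundamental frequency is the reciprocal of the period.
f = 1/T = 1/(1/10) = 10 Hz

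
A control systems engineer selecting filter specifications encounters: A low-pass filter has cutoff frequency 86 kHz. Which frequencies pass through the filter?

A low-pass filter passes all frequencies below the cutoff frequency 86 kHz and attenuates higher frequencies.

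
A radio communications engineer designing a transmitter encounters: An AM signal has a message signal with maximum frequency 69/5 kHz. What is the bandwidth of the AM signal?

In AM (double-sideband), the bandwidth is twice the message frequency.
BW = 2 * f_m = 2 * 69/5 kHz = 138/5 kHz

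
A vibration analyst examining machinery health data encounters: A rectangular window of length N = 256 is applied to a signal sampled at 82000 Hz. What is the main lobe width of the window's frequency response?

For a rectangular window of length N,
the main lobe width in frequency is 2*f_s/N.
= 2*82000/256 = 5125/8 Hz
This determines the minimum frequency separation for resolving two sinusoids.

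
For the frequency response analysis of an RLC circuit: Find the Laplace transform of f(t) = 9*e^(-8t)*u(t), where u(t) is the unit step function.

Standard Laplace transform pair:
e^(-at)*u(t) <-> 1/(s+a)
With a = 8: L{9*e^(-8t)*u(t)} = 9/(s+8), ROC: Re(s) > -8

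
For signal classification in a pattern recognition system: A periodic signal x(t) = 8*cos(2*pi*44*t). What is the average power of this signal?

Average power of A*cos(wt) is A^2/2.
P = 8^2 / 2 = 64/2 = 32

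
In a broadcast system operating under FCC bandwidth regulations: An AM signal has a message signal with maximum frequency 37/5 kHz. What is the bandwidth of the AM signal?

In AM (double-sideband), the bandwidth is twice the message frequency.
BW = 2 * f_m = 2 * 37/5 kHz = 74/5 kHz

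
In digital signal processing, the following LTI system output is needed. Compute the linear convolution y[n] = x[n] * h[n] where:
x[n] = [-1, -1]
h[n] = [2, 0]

y[n] = sum_k x[k]*h[n-k]. Output length = len(x) + len(h) - 1 = 2 + 2 - 1 = 3.
y[0] = -1*2 = -2
y[1] = -1*2 + -1*0 = -2
y[2] = -1*0 = 0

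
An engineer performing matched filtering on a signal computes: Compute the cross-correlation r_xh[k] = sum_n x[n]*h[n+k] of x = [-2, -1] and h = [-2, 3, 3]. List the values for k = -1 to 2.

Both sequences indexed from 0 and zero outside their support.
Lags with overlap: k = -1 to 2.
  r_xh[-1] = x[1]*h[0] = 2
  r_xh[0] = x[0]*h[0] + x[1]*h[1] = 1
  r_xh[1] = x[0]*h[1] + x[1]*h[2] = -9
  r_xh[2] = x[0]*h[2] = -6
r_xh = [2, 1, -9, -6] (for k = -1, ..., 2)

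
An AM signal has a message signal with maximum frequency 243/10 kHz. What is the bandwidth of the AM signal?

In AM (double-sideband), the bandwidth is twice the message frequency.
BW = 2 * f_m = 2 * 243/10 kHz = 243/5 kHz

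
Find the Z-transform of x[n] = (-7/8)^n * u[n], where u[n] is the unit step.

The Z-transform of a^n * u[n] is z/(z-a) for |z| > |a|.
Here a = -7/8, so X(z) = z/(z - (-7/8)) = 8z/(8z + 7)
ROC: |z| > 7/8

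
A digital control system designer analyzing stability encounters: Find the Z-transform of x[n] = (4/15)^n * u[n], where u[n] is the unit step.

The Z-transform of a^n * u[n] is z/(z-a) for |z| > |a|.
Here a = 4/15, so X(z) = z/(z - (4/15)) = 15z/(15z - 4)
ROC: |z| > 4/15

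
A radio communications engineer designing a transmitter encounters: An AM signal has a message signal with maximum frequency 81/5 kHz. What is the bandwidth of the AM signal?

In AM (double-sideband), the bandwidth is twice the message frequency.
BW = 2 * f_m = 2 * 81/5 kHz = 162/5 kHz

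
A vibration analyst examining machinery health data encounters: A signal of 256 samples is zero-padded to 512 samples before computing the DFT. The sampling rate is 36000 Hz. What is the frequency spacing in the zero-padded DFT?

Original DFT: N = 256, resolution = f_s/N = 36000/256 = 1125/8 Hz
Zero-padded DFT: N = 512, resolution = f_s/N = 36000/512 = 1125/16 Hz
Zero-padding interpolates the spectrum (finer frequency grid)
but does NOT improve the true spectral resolution (ability to resolve close frequencies).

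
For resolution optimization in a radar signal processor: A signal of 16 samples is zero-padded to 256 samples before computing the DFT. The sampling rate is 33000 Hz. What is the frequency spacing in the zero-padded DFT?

Original DFT: N = 16, resolution = f_s/N = 33000/16 = 4125/2 Hz
Zero-padded DFT: N = 256, resolution = f_s/N = 33000/256 = 4125/32 Hz
Zero-padding interpolates the spectrum (finer frequency grid)
but does NOT improve the true spectral resolution (ability to resolve close frequencies).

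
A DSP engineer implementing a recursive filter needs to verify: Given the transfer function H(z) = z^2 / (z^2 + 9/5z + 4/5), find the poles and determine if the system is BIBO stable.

Poles are roots of the denominator: z^2 + 9/5z + 4/5 = 0.
Quadratic formula: z = [-(9/5) +/- sqrt((9/5)^2 - 4*(4/5))] / 2
Discriminant = 81/25 - 16/5 = 1/25; sqrt = 1/5.
z = (-9/5 +/- 1/5) / 2 => z = -4/5 or z = -1.
|p1| = 1, |p2| = 4/5.
For BIBO stability, all poles must lie inside the unit circle (|p| < 1).
System is UNSTABLE since at least one |p| >= 1.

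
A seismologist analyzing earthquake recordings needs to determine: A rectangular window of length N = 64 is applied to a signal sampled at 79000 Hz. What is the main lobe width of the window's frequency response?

For a rectangular window of length N,
the main lobe width in frequency is 2*f_s/N.
= 2*79000/64 = 9875/4 Hz
This determines the minimum frequency separation for resolving two sinusoids.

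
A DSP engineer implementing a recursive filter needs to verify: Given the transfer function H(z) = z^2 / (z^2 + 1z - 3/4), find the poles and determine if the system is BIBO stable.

Poles are roots of the denominator: z^2 + 1z - 3/4 = 0.
Quadratic formula: z = [-(1) +/- sqrt((1)^2 - 4*(-3/4))] / 2
Discriminant = 1 + 3 = 4; sqrt = 2.
z = (-1 +/- 2) / 2 => z = 1/2 or z = -3/2.
|p1| = 3/2, |p2| = 1/2.
For BIBO stability, all poles must lie inside the unit circle (|p| < 1).
System is UNSTABLE since at least one |p| >= 1.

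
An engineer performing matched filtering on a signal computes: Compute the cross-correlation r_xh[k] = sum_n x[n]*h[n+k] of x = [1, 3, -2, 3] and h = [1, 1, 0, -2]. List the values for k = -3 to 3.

Both sequences indexed from 0 and zero outside their support.
Lags with overlap: k = -3 to 3.
  r_xh[-3] = x[3]*h[0] = 3
  r_xh[-2] = x[2]*h[0] + x[3]*h[1] = 1
  r_xh[-1] = x[1]*h[0] + x[2]*h[1] + x[3]*h[2] = 1
  r_xh[0] = x[0]*h[0] + x[1]*h[1] + x[2]*h[2] + x[3]*h[3] = -2
  r_xh[1] = x[0]*h[1] + x[1]*h[2] + x[2]*h[3] = 5
  r_xh[2] = x[0]*h[2] + x[1]*h[3] = -6
  r_xh[3] = x[0]*h[3] = -2
r_xh = [3, 1, 1, -2, 5, -6, -2] (for k = -3, ..., 3)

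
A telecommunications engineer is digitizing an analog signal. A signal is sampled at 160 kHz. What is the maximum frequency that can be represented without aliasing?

The maximum frequency that can be represented without aliasing
is the Nyquist frequency: f_max = f_s / 2 = 160 kHz / 2 = 80 kHz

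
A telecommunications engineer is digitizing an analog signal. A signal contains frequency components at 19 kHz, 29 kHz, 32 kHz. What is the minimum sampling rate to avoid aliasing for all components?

The highest frequency component is f_max = 32 kHz.
Nyquist rate = 2 * f_max = 2 * 32 kHz = 64 kHz.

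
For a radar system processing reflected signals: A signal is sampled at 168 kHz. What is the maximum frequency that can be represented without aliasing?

The maximum frequency that can be represented without aliasing
is the Nyquist frequency: f_max = f_s / 2 = 168 kHz / 2 = 84 kHz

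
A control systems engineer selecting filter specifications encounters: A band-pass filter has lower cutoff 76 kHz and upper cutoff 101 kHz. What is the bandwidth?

Bandwidth = f_high - f_low
= 101 kHz - 76 kHz = 25 kHz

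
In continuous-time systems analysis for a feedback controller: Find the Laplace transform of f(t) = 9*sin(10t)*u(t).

Standard pair: sin(wt)*u(t) <-> w/(s^2+w^2)
With w = 10: L{9*sin(10t)*u(t)} = 90/(s^2+100)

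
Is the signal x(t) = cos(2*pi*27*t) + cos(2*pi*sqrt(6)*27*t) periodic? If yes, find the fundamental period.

f1 = 27 Hz, f2 = 27*sqrt(6) Hz
Ratio f2/f1 = sqrt(6), which is irrational.
Since the frequency ratio is irrational, no common period exists.
The signal is not periodic.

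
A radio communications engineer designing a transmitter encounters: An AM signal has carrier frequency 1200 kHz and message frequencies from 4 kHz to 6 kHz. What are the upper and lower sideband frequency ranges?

Upper sideband (USB) = fc + [fm_low, fm_high] = 1200 + [4, 6] = [1204, 1206] kHz
Lower sideband (LSB) = fc - [fm_high, fm_low] = 1200 - [6, 4] = [1194, 1196] kHz
Total occupied spectrum: 1194 kHz to 1206 kHz (plus carrier at 1200 kHz)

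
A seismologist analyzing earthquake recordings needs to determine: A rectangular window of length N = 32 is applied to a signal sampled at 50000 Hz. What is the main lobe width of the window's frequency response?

For a rectangular window of length N,
the main lobe width in frequency is 2*f_s/N.
= 2*50000/32 = 3125 Hz
This determines the minimum frequency separation for resolving two sinusoids.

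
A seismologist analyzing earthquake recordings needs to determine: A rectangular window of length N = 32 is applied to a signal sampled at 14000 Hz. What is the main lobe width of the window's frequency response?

For a rectangular window of length N,
the main lobe width in frequency is 2*f_s/N.
= 2*14000/32 = 875 Hz
This determines the minimum frequency separation for resolving two sinusoids.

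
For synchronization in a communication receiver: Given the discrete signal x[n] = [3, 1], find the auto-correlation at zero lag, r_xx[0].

The auto-correlation at zero lag r_xx[0] equals the signal energy.
r_xx[0] = sum of x[n]^2 = 3^2 + 1^2
= 9 + 1 = 10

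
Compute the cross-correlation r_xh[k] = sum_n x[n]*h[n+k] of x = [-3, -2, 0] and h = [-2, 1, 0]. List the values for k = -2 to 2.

Both sequences indexed from 0 and zero outside their support.
Lags with overlap: k = -2 to 2.
  r_xh[-2] = x[2]*h[0] = 0
  r_xh[-1] = x[1]*h[0] + x[2]*h[1] = 4
  r_xh[0] = x[0]*h[0] + x[1]*h[1] + x[2]*h[2] = 4
  r_xh[1] = x[0]*h[1] + x[1]*h[2] = -3
  r_xh[2] = x[0]*h[2] = 0
r_xh = [0, 4, 4, -3, 0] (for k = -2, ..., 2)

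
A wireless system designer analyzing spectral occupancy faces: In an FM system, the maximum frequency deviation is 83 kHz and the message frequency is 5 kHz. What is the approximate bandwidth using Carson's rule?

Carson's rule: BW = 2*(delta_f + f_m)
= 2*(83 + 5) kHz = 176 kHz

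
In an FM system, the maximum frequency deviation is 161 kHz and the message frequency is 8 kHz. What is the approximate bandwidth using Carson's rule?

Carson's rule: BW = 2*(delta_f + f_m)
= 2*(161 + 8) kHz = 338 kHz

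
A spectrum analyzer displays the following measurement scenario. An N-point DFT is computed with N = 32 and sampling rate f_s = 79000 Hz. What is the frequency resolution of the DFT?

DFT frequency resolution = f_s / N
= 79000 / 32 = 9875/4 Hz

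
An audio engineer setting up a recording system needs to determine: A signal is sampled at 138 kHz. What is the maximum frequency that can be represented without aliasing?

The maximum frequency that can be represented without aliasing
is the Nyquist frequency: f_max = f_s / 2 = 138 kHz / 2 = 69 kHz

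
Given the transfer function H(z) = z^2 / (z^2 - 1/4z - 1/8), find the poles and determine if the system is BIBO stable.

Poles are roots of the denominator: z^2 - 1/4z - 1/8 = 0.
Quadratic formula: z = [-(-1/4) +/- sqrt((-1/4)^2 - 4*(-1/8))] / 2
Discriminant = 1/16 + 1/2 = 9/16; sqrt = 3/4.
z = (1/4 +/- 3/4) / 2 => z = 1/2 or z = -1/4.
|p1| = 1/2, |p2| = 1/4.
For BIBO stability, all poles must lie inside the unit circle (|p| < 1).
System is STABLE since both |p| < 1.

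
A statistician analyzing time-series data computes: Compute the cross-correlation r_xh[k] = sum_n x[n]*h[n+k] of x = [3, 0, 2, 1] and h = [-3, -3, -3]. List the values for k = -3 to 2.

Both sequences indexed from 0 and zero outside their support.
Lags with overlap: k = -3 to 2.
  r_xh[-3] = x[3]*h[0] = -3
  r_xh[-2] = x[2]*h[0] + x[3]*h[1] = -9
  r_xh[-1] = x[1]*h[0] + x[2]*h[1] + x[3]*h[2] = -9
  r_xh[0] = x[0]*h[0] + x[1]*h[1] + x[2]*h[2] = -15
  r_xh[1] = x[0]*h[1] + x[1]*h[2] = -9
  r_xh[2] = x[0]*h[2] = -9
r_xh = [-3, -9, -9, -15, -9, -9] (for k = -3, ..., 2)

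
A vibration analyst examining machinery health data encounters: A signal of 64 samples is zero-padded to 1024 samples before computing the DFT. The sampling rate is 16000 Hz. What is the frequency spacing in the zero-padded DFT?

Original DFT: N = 64, resolution = f_s/N = 16000/64 = 250 Hz
Zero-padded DFT: N = 1024, resolution = f_s/N = 16000/1024 = 125/8 Hz
Zero-padding interpolates the spectrum (finer frequency grid)
but does NOT improve the true spectral resolution (ability to resolve close frequencies).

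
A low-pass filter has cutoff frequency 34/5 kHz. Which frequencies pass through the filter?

A low-pass filter passes all frequencies below the cutoff frequency 34/5 kHz and attenuates higher frequencies.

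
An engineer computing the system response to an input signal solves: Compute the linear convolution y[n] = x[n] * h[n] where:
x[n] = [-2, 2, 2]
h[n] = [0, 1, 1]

y[n] = sum_k x[k]*h[n-k]. Output length = len(x) + len(h) - 1 = 3 + 3 - 1 = 5.
y[0] = -2*0 = 0
y[1] = 2*0 + -2*1 = -2
y[2] = 2*0 + 2*1 + -2*1 = 0
y[3] = 2*1 + 2*1 = 4
y[4] = 2*1 = 2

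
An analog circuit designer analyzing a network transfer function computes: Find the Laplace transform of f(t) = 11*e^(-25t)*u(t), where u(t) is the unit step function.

Standard Laplace transform pair:
e^(-at)*u(t) <-> 1/(s+a)
With a = 25: L{11*e^(-25t)*u(t)} = 11/(s+25), ROC: Re(s) > -25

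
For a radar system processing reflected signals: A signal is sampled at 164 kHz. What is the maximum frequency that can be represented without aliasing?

The maximum frequency that can be represented without aliasing
is the Nyquist frequency: f_max = f_s / 2 = 164 kHz / 2 = 82 kHz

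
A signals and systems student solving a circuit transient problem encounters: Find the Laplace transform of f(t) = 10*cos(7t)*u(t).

Standard pair: cos(wt)*u(t) <-> s/(s^2+w^2)
With w = 7: L{10*cos(7t)*u(t)} = 10s/(s^2+49)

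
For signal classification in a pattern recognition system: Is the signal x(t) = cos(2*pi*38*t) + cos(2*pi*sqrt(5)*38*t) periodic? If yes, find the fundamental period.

f1 = 38 Hz, f2 = 38*sqrt(5) Hz
Ratio f2/f1 = sqrt(5), which is irrational.
Since the frequency ratio is irrational, no common period exists.
The signal is not periodic.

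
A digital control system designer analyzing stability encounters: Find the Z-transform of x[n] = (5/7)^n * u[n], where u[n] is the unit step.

The Z-transform of a^n * u[n] is z/(z-a) for |z| > |a|.
Here a = 5/7, so X(z) = z/(z - (5/7)) = 7z/(7z - 5)
ROC: |z| > 5/7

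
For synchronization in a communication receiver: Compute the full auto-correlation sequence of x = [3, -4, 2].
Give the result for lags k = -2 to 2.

r_xx[k] = sum_m x[m]*x[m+k], indexed from 0, for k = -2 to 2:
  r_xx[-2] = x[2]*x[0] = 6
  r_xx[-1] = x[1]*x[0] + x[2]*x[1] = -20
  r_xx[0] = x[0]*x[0] + x[1]*x[1] + x[2]*x[2] = 29
  r_xx[1] = x[0]*x[1] + x[1]*x[2] = -20
  r_xx[2] = x[0]*x[2] = 6
r_xx = [6, -20, 29, -20, 6]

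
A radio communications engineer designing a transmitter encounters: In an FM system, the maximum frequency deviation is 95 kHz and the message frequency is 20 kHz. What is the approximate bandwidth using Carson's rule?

Carson's rule: BW = 2*(delta_f + f_m)
= 2*(95 + 20) kHz = 230 kHz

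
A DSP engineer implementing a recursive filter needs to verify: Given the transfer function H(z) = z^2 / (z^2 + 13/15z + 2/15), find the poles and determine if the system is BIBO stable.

Poles are roots of the denominator: z^2 + 13/15z + 2/15 = 0.
Quadratic formula: z = [-(13/15) +/- sqrt((13/15)^2 - 4*(2/15))] / 2
Discriminant = 169/225 - 8/15 = 49/225; sqrt = 7/15.
z = (-13/15 +/- 7/15) / 2 => z = -1/5 or z = -2/3.
|p1| = 1/5, |p2| = 2/3.
For BIBO stability, all poles must lie inside the unit circle (|p| < 1).
System is STABLE since both |p| < 1.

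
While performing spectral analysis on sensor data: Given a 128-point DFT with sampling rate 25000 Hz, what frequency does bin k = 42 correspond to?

The frequency of DFT bin k is: f_k = k * f_s / N
f_42 = 42 * 25000 / 128 = 65625/8 Hz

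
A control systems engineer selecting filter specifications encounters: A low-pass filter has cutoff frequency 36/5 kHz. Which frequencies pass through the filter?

A low-pass filter passes all frequencies below the cutoff frequency 36/5 kHz and attenuates higher frequencies.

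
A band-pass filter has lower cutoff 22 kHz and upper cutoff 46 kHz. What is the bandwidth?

Bandwidth = f_high - f_low
= 46 kHz - 22 kHz = 24 kHz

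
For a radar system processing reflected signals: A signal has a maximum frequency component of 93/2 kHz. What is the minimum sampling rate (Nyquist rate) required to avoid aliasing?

By the Nyquist-Shannon sampling theorem,
the minimum sampling rate (Nyquist rate) must be at least 2 * f_max.
Nyquist rate = 2 * 93/2 kHz = 93 kHz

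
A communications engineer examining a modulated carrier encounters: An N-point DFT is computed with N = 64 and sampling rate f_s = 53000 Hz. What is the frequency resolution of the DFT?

DFT frequency resolution = f_s / N
= 53000 / 64 = 6625/8 Hz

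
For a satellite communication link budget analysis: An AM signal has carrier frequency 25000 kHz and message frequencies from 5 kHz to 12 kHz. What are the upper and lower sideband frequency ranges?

Upper sideband (USB) = fc + [fm_low, fm_high] = 25000 + [5, 12] = [25005, 25012] kHz
Lower sideband (LSB) = fc - [fm_high, fm_low] = 25000 - [12, 5] = [24988, 24995] kHz
Total occupied spectrum: 24988 kHz to 25012 kHz (plus carrier at 25000 kHz)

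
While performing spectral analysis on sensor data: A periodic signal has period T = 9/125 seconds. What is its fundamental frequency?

The fundamental frequency is the reciprocal of the period.
f = 1/T = 1/(9/125) = 125/9 Hz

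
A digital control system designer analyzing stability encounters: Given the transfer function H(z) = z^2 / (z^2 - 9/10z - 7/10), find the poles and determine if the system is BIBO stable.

Poles are roots of the denominator: z^2 - 9/10z - 7/10 = 0.
Quadratic formula: z = [-(-9/10) +/- sqrt((-9/10)^2 - 4*(-7/10))] / 2
Discriminant = 81/100 + 14/5 = 361/100; sqrt = 19/10.
z = (9/10 +/- 19/10) / 2 => z = 7/5 or z = -1/2.
|p1| = 7/5, |p2| = 1/2.
For BIBO stability, all poles must lie inside the unit circle (|p| < 1).
System is UNSTABLE since at least one |p| >= 1.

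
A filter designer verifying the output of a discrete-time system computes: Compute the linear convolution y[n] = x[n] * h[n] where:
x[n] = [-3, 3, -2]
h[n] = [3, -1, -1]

y[n] = sum_k x[k]*h[n-k]. Output length = len(x) + len(h) - 1 = 3 + 3 - 1 = 5.
y[0] = -3*3 = -9
y[1] = 3*3 + -3*-1 = 12
y[2] = -2*3 + 3*-1 + -3*-1 = -6
y[3] = -2*-1 + 3*-1 = -1
y[4] = -2*-1 = 2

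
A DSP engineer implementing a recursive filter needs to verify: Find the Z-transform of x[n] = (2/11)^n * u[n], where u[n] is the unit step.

The Z-transform of a^n * u[n] is z/(z-a) for |z| > |a|.
Here a = 2/11, so X(z) = z/(z - (2/11)) = 11z/(11z - 2)
ROC: |z| > 2/11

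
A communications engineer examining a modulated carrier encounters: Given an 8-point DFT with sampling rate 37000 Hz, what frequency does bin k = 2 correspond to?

The frequency of DFT bin k is: f_k = k * f_s / N
f_2 = 2 * 37000 / 8 = 9250 Hz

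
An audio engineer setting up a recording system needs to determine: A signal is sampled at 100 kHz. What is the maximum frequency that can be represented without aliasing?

The maximum frequency that can be represented without aliasing
is the Nyquist frequency: f_max = f_s / 2 = 100 kHz / 2 = 50 kHz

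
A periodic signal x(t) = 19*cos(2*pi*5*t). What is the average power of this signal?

Average power of A*cos(wt) is A^2/2.
P = 19^2 / 2 = 361/2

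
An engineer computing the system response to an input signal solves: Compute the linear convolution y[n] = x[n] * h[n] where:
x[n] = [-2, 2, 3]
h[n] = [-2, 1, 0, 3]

y[n] = sum_k x[k]*h[n-k]. Output length = len(x) + len(h) - 1 = 3 + 4 - 1 = 6.
y[0] = -2*-2 = 4
y[1] = 2*-2 + -2*1 = -6
y[2] = 3*-2 + 2*1 + -2*0 = -4
y[3] = 3*1 + 2*0 + -2*3 = -3
y[4] = 3*0 + 2*3 = 6
y[5] = 3*3 = 9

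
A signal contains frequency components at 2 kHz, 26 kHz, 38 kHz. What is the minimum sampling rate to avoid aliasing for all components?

The highest frequency component is f_max = 38 kHz.
Nyquist rate = 2 * f_max = 2 * 38 kHz = 76 kHz.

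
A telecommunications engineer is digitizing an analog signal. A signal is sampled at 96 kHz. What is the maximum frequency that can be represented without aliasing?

The maximum frequency that can be represented without aliasing
is the Nyquist frequency: f_max = f_s / 2 = 96 kHz / 2 = 48 kHz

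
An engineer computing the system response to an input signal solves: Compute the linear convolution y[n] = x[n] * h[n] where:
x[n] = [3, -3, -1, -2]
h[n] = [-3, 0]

y[n] = sum_k x[k]*h[n-k]. Output length = len(x) + len(h) - 1 = 4 + 2 - 1 = 5.
y[0] = 3*-3 = -9
y[1] = -3*-3 + 3*0 = 9
y[2] = -1*-3 + -3*0 = 3
y[3] = -2*-3 + -1*0 = 6
y[4] = -2*0 = 0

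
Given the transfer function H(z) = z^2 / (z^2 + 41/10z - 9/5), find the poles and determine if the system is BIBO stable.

Poles are roots of the denominator: z^2 + 41/10z - 9/5 = 0.
Quadratic formula: z = [-(41/10) +/- sqrt((41/10)^2 - 4*(-9/5))] / 2
Discriminant = 1681/100 + 36/5 = 2401/100; sqrt = 49/10.
z = (-41/10 +/- 49/10) / 2 => z = 2/5 or z = -9/2.
|p1| = 9/2, |p2| = 2/5.
For BIBO stability, all poles must lie inside the unit circle (|p| < 1).
System is UNSTABLE since at least one |p| >= 1.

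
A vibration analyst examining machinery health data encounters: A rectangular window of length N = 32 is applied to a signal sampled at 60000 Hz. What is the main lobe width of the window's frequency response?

For a rectangular window of length N,
the main lobe width in frequency is 2*f_s/N.
= 2*60000/32 = 3750 Hz
This determines the minimum frequency separation for resolving two sinusoids.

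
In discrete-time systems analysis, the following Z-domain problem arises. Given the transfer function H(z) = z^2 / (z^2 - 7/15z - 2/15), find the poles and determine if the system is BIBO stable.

Poles are roots of the denominator: z^2 - 7/15z - 2/15 = 0.
Quadratic formula: z = [-(-7/15) +/- sqrt((-7/15)^2 - 4*(-2/15))] / 2
Discriminant = 49/225 + 8/15 = 169/225; sqrt = 13/15.
z = (7/15 +/- 13/15) / 2 => z = 2/3 or z = -1/5.
|p1| = 2/3, |p2| = 1/5.
For BIBO stability, all poles must lie inside the unit circle (|p| < 1).
System is STABLE since both |p| < 1.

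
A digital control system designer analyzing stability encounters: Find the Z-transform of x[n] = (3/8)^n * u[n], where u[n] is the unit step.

The Z-transform of a^n * u[n] is z/(z-a) for |z| > |a|.
Here a = 3/8, so X(z) = z/(z - (3/8)) = 8z/(8z - 3)
ROC: |z| > 3/8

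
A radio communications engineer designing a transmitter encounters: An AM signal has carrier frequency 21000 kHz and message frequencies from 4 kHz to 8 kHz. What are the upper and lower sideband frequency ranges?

Upper sideband (USB) = fc + [fm_low, fm_high] = 21000 + [4, 8] = [21004, 21008] kHz
Lower sideband (LSB) = fc - [fm_high, fm_low] = 21000 - [8, 4] = [20992, 20996] kHz
Total occupied spectrum: 20992 kHz to 21008 kHz (plus carrier at 21000 kHz)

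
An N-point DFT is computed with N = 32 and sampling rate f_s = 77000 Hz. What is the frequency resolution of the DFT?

DFT frequency resolution = f_s / N
= 77000 / 32 = 9625/4 Hz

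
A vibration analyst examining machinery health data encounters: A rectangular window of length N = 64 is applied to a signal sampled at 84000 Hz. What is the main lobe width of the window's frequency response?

For a rectangular window of length N,
the main lobe width in frequency is 2*f_s/N.
= 2*84000/64 = 2625 Hz
This determines the minimum frequency separation for resolving two sinusoids.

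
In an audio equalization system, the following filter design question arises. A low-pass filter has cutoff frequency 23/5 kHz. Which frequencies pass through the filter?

A low-pass filter passes all frequencies below the cutoff frequency 23/5 kHz and attenuates higher frequencies.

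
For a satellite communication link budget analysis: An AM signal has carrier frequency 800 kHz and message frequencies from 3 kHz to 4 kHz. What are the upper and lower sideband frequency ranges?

Upper sideband (USB) = fc + [fm_low, fm_high] = 800 + [3, 4] = [803, 804] kHz
Lower sideband (LSB) = fc - [fm_high, fm_low] = 800 - [4, 3] = [796, 797] kHz
Total occupied spectrum: 796 kHz to 804 kHz (plus carrier at 800 kHz)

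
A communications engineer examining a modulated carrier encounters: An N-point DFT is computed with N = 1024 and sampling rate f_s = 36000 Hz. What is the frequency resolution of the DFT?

DFT frequency resolution = f_s / N
= 36000 / 1024 = 1125/32 Hz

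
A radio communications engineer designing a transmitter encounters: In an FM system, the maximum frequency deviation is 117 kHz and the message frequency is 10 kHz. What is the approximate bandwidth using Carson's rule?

Carson's rule: BW = 2*(delta_f + f_m)
= 2*(117 + 10) kHz = 254 kHz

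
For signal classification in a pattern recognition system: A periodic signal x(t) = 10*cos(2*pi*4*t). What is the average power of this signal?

Average power of A*cos(wt) is A^2/2.
P = 10^2 / 2 = 100/2 = 50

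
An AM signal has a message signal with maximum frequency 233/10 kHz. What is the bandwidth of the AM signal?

In AM (double-sideband), the bandwidth is twice the message frequency.
BW = 2 * f_m = 2 * 233/10 kHz = 233/5 kHz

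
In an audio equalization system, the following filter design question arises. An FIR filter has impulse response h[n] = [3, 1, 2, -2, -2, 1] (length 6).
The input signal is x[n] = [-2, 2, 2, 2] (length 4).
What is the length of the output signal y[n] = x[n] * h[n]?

For linear convolution, the output length is:
len(y) = len(x) + len(h) - 1 = 4 + 6 - 1 = 9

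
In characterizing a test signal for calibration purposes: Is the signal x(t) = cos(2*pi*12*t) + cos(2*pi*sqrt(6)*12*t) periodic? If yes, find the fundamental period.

f1 = 12 Hz, f2 = 12*sqrt(6) Hz
Ratio f2/f1 = sqrt(6), which is irrational.
Since the frequency ratio is irrational, no common period exists.
The signal is not periodic.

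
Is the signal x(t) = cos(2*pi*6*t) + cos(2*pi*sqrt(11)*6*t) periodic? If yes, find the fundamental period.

f1 = 6 Hz, f2 = 6*sqrt(11) Hz
Ratio f2/f1 = sqrt(11), which is irrational.
Since the frequency ratio is irrational, no common period exists.
The signal is not periodic.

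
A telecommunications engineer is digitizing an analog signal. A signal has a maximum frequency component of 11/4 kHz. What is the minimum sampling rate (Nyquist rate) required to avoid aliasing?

By the Nyquist-Shannon sampling theorem,
the minimum sampling rate (Nyquist rate) must be at least 2 * f_max.
Nyquist rate = 2 * 11/4 kHz = 11/2 kHz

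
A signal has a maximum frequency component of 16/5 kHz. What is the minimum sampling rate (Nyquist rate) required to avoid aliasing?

By the Nyquist-Shannon sampling theorem,
the minimum sampling rate (Nyquist rate) must be at least 2 * f_max.
Nyquist rate = 2 * 16/5 kHz = 32/5 kHz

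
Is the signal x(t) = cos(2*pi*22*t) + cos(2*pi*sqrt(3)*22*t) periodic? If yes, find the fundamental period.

f1 = 22 Hz, f2 = 22*sqrt(3) Hz
Ratio f2/f1 = sqrt(3), which is irrational.
Since the frequency ratio is irrational, no common period exists.
The signal is not periodic.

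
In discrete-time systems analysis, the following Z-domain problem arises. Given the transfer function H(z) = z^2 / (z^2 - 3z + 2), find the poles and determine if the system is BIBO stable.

Poles are roots of the denominator: z^2 - 3z + 2 = 0.
Quadratic formula: z = [-(-3) +/- sqrt((-3)^2 - 4*(2))] / 2
Discriminant = 9 - 8 = 1; sqrt = 1.
z = (3 +/- 1) / 2 => z = 2 or z = 1.
|p1| = 2, |p2| = 1.
For BIBO stability, all poles must lie inside the unit circle (|p| < 1).
System is UNSTABLE since at least one |p| >= 1.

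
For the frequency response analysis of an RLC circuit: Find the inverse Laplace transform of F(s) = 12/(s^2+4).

Standard pair: w/(s^2+w^2) <-> sin(wt)*u(t)
Recognize w^2 = 4, so w = 2; numerator 12 = 6*2.
f(t) = 6*sin(2t)*u(t)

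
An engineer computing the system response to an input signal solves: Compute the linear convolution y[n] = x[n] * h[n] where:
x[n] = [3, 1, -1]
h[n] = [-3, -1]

y[n] = sum_k x[k]*h[n-k]. Output length = len(x) + len(h) - 1 = 3 + 2 - 1 = 4.
y[0] = 3*-3 = -9
y[1] = 1*-3 + 3*-1 = -6
y[2] = -1*-3 + 1*-1 = 2
y[3] = -1*-1 = 1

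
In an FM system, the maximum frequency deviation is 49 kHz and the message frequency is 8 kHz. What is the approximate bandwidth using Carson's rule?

Carson's rule: BW = 2*(delta_f + f_m)
= 2*(49 + 8) kHz = 114 kHz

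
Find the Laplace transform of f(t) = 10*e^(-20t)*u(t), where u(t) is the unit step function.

Standard Laplace transform pair:
e^(-at)*u(t) <-> 1/(s+a)
With a = 20: L{10*e^(-20t)*u(t)} = 10/(s+20), ROC: Re(s) > -20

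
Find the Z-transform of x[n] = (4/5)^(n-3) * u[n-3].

Time-shifting property: if X(z) = Z{x[n]}, then Z{x[n-d]} = z^(-d) * X(z)
X(z) = z/(z - 4/5) for x[n] = (4/5)^n * u[n]
Z{x[n-3]} = z^(-3) * z/(z - 4/5) = z^(-2)/(z - 4/5)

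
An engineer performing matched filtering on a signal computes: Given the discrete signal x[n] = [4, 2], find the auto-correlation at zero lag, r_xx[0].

The auto-correlation at zero lag r_xx[0] equals the signal energy.
r_xx[0] = sum of x[n]^2 = 4^2 + 2^2
= 16 + 4 = 20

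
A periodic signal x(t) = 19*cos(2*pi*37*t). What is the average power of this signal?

Average power of A*cos(wt) is A^2/2.
P = 19^2 / 2 = 361/2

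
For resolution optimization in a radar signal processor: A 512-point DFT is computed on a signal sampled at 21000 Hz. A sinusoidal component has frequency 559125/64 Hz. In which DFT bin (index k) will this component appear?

DFT frequency resolution = f_s/N = 21000/512 = 2625/64 Hz
Bin index k = f_signal / resolution = 559125/64 / 2625/64 = 213
The signal frequency 559125/64 Hz falls in DFT bin k = 213.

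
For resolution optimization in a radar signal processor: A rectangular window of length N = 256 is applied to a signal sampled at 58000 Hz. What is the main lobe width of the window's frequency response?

For a rectangular window of length N,
the main lobe width in frequency is 2*f_s/N.
= 2*58000/256 = 3625/8 Hz
This determines the minimum frequency separation for resolving two sinusoids.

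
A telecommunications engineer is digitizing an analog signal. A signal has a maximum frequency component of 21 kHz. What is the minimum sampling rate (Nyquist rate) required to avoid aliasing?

By the Nyquist-Shannon sampling theorem,
the minimum sampling rate (Nyquist rate) must be at least 2 * f_max.
Nyquist rate = 2 * 21 kHz = 42 kHz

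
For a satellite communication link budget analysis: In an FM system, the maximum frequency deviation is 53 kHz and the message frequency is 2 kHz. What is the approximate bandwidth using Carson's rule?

Carson's rule: BW = 2*(delta_f + f_m)
= 2*(53 + 2) kHz = 110 kHz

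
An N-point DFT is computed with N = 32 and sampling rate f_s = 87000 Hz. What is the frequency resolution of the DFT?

DFT frequency resolution = f_s / N
= 87000 / 32 = 10875/4 Hz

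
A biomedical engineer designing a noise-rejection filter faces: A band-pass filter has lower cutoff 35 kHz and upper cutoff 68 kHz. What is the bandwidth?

Bandwidth = f_high - f_low
= 68 kHz - 35 kHz = 33 kHz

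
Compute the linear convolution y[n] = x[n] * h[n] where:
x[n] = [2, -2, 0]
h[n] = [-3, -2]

y[n] = sum_k x[k]*h[n-k]. Output length = len(x) + len(h) - 1 = 3 + 2 - 1 = 4.
y[0] = 2*-3 = -6
y[1] = -2*-3 + 2*-2 = 2
y[2] = 0*-3 + -2*-2 = 4
y[3] = 0*-2 = 0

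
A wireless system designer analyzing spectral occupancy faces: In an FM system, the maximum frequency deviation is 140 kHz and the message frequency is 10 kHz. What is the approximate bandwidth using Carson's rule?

Carson's rule: BW = 2*(delta_f + f_m)
= 2*(140 + 10) kHz = 300 kHz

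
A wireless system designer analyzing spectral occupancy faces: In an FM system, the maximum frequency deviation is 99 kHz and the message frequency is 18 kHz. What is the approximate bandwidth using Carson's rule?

Carson's rule: BW = 2*(delta_f + f_m)
= 2*(99 + 18) kHz = 234 kHz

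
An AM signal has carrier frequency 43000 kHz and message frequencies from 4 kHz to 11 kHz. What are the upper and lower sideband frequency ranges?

Upper sideband (USB) = fc + [fm_low, fm_high] = 43000 + [4, 11] = [43004, 43011] kHz
Lower sideband (LSB) = fc - [fm_high, fm_low] = 43000 - [11, 4] = [42989, 42996] kHz
Total occupied spectrum: 42989 kHz to 43011 kHz (plus carrier at 43000 kHz)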